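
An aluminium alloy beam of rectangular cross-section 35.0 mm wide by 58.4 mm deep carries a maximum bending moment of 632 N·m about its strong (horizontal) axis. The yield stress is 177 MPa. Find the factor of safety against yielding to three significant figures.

Section modulus S = bh²/6 = 35.0×58.4²/6 = 19890 mm³.
σ = M/S = 632000/19890 = 31.77 MPa.
n = 177/31.77 = 5.572.

n = 5.57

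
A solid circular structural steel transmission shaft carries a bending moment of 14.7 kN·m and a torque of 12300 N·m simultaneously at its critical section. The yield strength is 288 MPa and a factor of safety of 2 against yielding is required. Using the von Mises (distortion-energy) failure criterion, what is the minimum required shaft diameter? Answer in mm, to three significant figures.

σ_allow = σ_y/n = 288/2 = 144.0 MPa.
For a solid shaft σ_b = 32M/(πd³) and τ = 16T/(πd³), so the von Mises stress is σ' = (16/πd³)·√(4M²+3T²).
√(4M²+3T²) = √(4×(1.470×10^7)² + 3×(1.230×10^7)²) = 3.631×10^7 N·mm.
d³ = 16×3.631×10^7/(π×144.0) = 1.284×10^6 mm³.
d = 108.7 mm.

d = 109 mm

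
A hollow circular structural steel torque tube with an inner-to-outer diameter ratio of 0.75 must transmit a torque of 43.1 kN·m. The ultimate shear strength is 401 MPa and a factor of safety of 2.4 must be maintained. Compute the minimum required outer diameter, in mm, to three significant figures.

τ_allow = 401/2.4 = 167.1 MPa.
For a hollow shaft τ = 16T/[πd_o³(1−k⁴)] with k = 0.75, so 1−k⁴ = 0.6836.
d_o³ = 16T/[π τ_allow (1−k⁴)] = 16×4.3100×10^7/(π×167.1×0.6836) = 1.922×10^6 mm³.
d_o = 124.3 mm.

d_o = 124 mm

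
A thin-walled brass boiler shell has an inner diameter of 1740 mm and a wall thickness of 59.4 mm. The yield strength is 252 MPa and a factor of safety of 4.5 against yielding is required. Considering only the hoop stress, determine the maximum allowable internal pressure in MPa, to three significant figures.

σ_allow = 252/4.5 = 56.00 MPa.
σ_h = pD/(2t) → p_allow = 2σ_allow t/D = 2×56.00×59.4/1740 = 3.823 MPa.

p_allow = 3.82 MPa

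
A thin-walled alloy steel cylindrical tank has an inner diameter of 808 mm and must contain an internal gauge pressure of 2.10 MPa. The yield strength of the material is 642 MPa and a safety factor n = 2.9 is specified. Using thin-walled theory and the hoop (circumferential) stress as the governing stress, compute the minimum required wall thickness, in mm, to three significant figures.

t = 3.83 mm

σ_allow = 642/2.9 = 221.4 MPa.
Hoop stress σ_h = pD/(2t), so t = pD/(2σ_allow) = 2.10×808/(2×221.4) = 3.832 mm.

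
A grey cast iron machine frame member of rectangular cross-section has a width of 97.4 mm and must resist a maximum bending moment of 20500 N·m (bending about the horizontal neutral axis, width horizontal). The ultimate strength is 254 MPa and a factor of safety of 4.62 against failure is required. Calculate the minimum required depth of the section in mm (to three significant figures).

h = 152 mm

σ_allow = 254/4.62 = 54.98 MPa.
For a rectangular section σ = 6M/(bh²), so h² = 6M/(b σ_allow) = 6×2.0500×10^7/(97.4×54.98) = 22970 mm².
h = 151.6 mm.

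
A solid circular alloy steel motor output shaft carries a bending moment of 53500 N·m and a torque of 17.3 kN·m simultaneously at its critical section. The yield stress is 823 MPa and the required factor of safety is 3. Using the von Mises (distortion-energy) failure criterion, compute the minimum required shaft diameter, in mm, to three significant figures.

d = 127 mm

σ_allow = σ_y/n = 823/3 = 274.3 MPa.
For a solid shaft σ_b = 32M/(πd³) and τ = 16T/(πd³), so the von Mises stress is σ' = (16/πd³)·√(4M²+3T²).
√(4M²+3T²) = √(4×(5.350×10^7)² + 3×(1.730×10^7)²) = 1.111×10^8 N·mm.
d³ = 16×1.111×10^8/(π×274.3) = 2.063×10^6 mm³.
d = 127.3 mm.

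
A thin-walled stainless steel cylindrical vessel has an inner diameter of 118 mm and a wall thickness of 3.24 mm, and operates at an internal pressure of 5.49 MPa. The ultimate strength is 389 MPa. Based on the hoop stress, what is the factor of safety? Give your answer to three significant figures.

σ_h = pD/(2t) = 5.49×118/(2×3.24) = 99.97 MPa.
n = 389/99.97 = 3.891.

n = 3.89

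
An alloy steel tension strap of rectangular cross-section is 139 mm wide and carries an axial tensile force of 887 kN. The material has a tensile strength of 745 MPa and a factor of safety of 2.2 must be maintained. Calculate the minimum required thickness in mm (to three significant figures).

t = 18.8 mm

σ_allow = 745/2.2 = 338.6 MPa.
Required area A = F/σ_allow = 887000/338.6 = 2619 mm².
t = A/w = 2619/139 = 18.84 mm.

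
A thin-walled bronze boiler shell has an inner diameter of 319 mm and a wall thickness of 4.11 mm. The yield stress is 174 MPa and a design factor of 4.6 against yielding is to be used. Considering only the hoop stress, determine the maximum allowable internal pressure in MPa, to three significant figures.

σ_allow = 174/4.6 = 37.83 MPa.
σ_h = pD/(2t) → p_allow = 2σ_allow t/D = 2×37.83×4.11/319 = 0.9747 MPa.

p_allow = 0.975 MPa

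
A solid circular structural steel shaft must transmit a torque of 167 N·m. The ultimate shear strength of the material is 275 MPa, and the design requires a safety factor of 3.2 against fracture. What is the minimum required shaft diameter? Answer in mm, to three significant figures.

Allowable shear stress τ_allow = 275/3.2 = 85.94 MPa.
For a solid shaft τ = 16T/(πd³), so d³ = 16T/(π τ_allow) = 16×167000/(π×85.94) = 9897 mm³.
d = (9897)^(1/3) = 21.47 mm.

d = 21.5 mm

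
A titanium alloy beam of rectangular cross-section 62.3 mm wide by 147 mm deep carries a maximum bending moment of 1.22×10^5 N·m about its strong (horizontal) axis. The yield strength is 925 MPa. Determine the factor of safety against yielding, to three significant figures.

Section modulus S = bh²/6 = 62.3×147²/6 = 224400 mm³.
σ = M/S = 1.2200×10^8/224400 = 543.7 MPa.
n = 925/543.7 = 1.701.

n = 1.70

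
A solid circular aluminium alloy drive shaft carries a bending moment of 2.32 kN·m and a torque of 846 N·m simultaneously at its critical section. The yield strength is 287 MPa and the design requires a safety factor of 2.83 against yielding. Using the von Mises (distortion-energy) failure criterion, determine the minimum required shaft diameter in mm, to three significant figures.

σ_allow = σ_y/n = 287/2.83 = 101.4 MPa.
For a solid shaft σ_b = 32M/(πd³) and τ = 16T/(πd³), so the von Mises stress is σ' = (16/πd³)·√(4M²+3T²).
√(4M²+3T²) = √(4×(2.320×10^6)² + 3×(846000)²) = 4.866×10^6 N·mm.
d³ = 16×4.866×10^6/(π×101.4) = 244400 mm³.
d = 62.52 mm.

d = 62.5 mm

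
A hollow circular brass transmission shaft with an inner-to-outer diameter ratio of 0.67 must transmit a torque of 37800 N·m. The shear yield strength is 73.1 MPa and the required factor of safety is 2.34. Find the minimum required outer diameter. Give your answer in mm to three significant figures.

τ_allow = 73.1/2.34 = 31.24 MPa.
For a hollow shaft τ = 16T/[πd_o³(1−k⁴)] with k = 0.67, so 1−k⁴ = 0.7985.
d_o³ = 16T/[π τ_allow (1−k⁴)] = 16×3.7800×10^7/(π×31.24×0.7985) = 7.718×10^6 mm³.
d_o = 197.6 mm.

d_o = 198 mm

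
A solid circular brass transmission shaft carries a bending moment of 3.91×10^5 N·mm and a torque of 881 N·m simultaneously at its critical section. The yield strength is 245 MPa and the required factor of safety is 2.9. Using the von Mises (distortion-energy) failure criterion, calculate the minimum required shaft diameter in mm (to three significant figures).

σ_allow = σ_y/n = 245/2.9 = 84.48 MPa.
For a solid shaft σ_b = 32M/(πd³) and τ = 16T/(πd³), so the von Mises stress is σ' = (16/πd³)·√(4M²+3T²).
√(4M²+3T²) = √(4×(391000)² + 3×(881000)²) = 1.715×10^6 N·mm.
d³ = 16×1.715×10^6/(π×84.48) = 103400 mm³.
d = 46.93 mm.

d = 46.9 mm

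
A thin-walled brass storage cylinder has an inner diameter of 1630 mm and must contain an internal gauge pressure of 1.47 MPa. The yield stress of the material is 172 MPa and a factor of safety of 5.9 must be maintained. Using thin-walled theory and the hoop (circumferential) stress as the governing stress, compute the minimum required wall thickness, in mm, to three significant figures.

t = 41.1 mm

σ_allow = 172/5.9 = 29.15 MPa.
Hoop stress σ_h = pD/(2t), so t = pD/(2σ_allow) = 1.47×1630/(2×29.15) = 41.10 mm.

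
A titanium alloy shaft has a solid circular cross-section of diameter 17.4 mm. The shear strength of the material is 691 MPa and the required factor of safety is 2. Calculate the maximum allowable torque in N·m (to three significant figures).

τ_allow = 691/2 = 345.5 MPa.
For a solid shaft T_allow = τ_allow·πd³/16; πd³/16 = π×17.4³/16 = 1034 mm³.
T_allow = 345.5×1034 = 357400 N·mm = 357.4 N·m.

T_allow = 357 N·m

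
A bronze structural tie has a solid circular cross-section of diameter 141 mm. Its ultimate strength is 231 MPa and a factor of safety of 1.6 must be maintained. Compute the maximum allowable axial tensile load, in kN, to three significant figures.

F_allow = 2250 kN

σ_allow = 231/1.6 = 144.4 MPa.
A = πd²/4 = π×141²/4 = 15610 mm².
F_allow = σ_allow × A = 144.4×15610 = 2.254×10^6 N.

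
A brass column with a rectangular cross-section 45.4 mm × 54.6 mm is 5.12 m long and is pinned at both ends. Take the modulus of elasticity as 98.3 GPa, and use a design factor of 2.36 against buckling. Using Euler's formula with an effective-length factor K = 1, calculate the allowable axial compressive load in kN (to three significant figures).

Buckling occurs about the weak axis: I_min = h·b³/12 = 54.6×45.4³/12 = 425800 mm⁴ (b = 45.4 mm is the smaller dimension).
Effective length L_e = KL = 1×5.12 m = 5120 mm.
Euler critical load P_cr = π²EI/L_e² = π²×98300×425800/5120² = 15760 N.
P_allow = P_cr/n = 15760/2.36 = 6677 N.

P_allow = 6.68 kN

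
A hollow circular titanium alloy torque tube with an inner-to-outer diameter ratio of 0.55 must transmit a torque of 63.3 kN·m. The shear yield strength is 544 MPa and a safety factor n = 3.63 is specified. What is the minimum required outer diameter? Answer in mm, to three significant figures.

d_o = 133 mm

τ_allow = 544/3.63 = 149.9 MPa.
For a hollow shaft τ = 16T/[πd_o³(1−k⁴)] with k = 0.55, so 1−k⁴ = 0.9085.
d_o³ = 16T/[π τ_allow (1−k⁴)] = 16×6.3300×10^7/(π×149.9×0.9085) = 2.368×10^6 mm³.
d_o = 133.3 mm.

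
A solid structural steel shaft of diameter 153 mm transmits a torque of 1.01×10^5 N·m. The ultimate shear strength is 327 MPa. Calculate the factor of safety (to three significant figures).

n = 2.28

τ = 16T/(πd³) = 16×1.0100×10^8/(π×153³) = 143.6 MPa.
n = τ_limit/τ = 327/143.6 = 2.277.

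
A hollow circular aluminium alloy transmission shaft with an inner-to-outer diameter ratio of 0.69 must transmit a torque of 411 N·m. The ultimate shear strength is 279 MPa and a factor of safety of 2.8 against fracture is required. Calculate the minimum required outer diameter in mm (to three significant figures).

d_o = 30.1 mm

τ_allow = 279/2.8 = 99.64 MPa.
For a hollow shaft τ = 16T/[πd_o³(1−k⁴)] with k = 0.69, so 1−k⁴ = 0.7733.
d_o³ = 16T/[π τ_allow (1−k⁴)] = 16×411000/(π×99.64×0.7733) = 27160 mm³.
d_o = 30.06 mm.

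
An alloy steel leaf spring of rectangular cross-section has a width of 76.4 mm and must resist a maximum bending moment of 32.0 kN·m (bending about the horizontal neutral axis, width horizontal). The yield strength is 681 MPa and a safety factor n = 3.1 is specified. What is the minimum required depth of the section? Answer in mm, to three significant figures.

σ_allow = 681/3.1 = 219.7 MPa.
For a rectangular section σ = 6M/(bh²), so h² = 6M/(b σ_allow) = 6×3.2000×10^7/(76.4×219.7) = 11440 mm².
h = 107.0 mm.

h = 107 mm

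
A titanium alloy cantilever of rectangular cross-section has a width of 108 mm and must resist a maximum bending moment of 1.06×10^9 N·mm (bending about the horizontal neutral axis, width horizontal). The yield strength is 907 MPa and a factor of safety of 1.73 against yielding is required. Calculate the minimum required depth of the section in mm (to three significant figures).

σ_allow = 907/1.73 = 524.3 MPa.
For a rectangular section σ = 6M/(bh²), so h² = 6M/(b σ_allow) = 6×1.0600×10^9/(108×524.3) = 112300 mm².
h = 335.1 mm.

h = 335 mm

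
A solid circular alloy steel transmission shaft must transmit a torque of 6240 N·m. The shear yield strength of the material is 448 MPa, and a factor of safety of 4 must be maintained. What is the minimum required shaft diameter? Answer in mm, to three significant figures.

d = 65.7 mm

Allowable shear stress τ_allow = 448/4 = 112.0 MPa.
For a solid shaft τ = 16T/(πd³), so d³ = 16T/(π τ_allow) = 16×6240000/(π×112.0) = 283800 mm³.
d = (283800)^(1/3) = 65.71 mm.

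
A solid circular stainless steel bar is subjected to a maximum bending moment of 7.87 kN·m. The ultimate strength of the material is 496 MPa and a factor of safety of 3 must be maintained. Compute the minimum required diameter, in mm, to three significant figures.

d = 78.6 mm

σ_allow = 496/3 = 165.3 MPa.
For a solid circular section σ = 32M/(πd³), so d³ = 32M/(π σ_allow) = 32×7870000/(π×165.3) = 484900 mm³.
d = 78.56 mm.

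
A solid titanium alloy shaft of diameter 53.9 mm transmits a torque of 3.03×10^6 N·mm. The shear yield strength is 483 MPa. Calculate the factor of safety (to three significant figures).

n = 4.90

τ = 16T/(πd³) = 16×3030000/(π×53.9³) = 98.55 MPa.
n = τ_limit/τ = 483/98.55 = 4.901.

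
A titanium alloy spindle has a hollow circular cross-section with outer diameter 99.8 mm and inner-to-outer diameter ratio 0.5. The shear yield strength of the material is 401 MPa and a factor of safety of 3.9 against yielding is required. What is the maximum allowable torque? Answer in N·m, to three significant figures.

τ_allow = 401/3.9 = 102.8 MPa.
For a hollow shaft T_allow = τ_allow·πd_o³(1−k⁴)/16 with 1−k⁴ = 0.9375, so πd_o³(1−k⁴)/16 = 183000 mm³.
T_allow = 102.8×183000 = 1.881×10^7 N·mm = 18810 N·m.

T_allow = 18800 N·m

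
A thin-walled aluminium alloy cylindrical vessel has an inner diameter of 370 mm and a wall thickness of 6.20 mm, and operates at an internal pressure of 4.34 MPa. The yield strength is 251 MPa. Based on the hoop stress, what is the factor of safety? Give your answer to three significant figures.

n = 1.94

σ_h = pD/(2t) = 4.34×370/(2×6.20) = 129.5 MPa.
n = 251/129.5 = 1.938.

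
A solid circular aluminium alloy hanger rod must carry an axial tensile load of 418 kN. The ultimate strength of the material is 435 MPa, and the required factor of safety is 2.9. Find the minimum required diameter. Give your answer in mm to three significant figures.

Allowable stress σ_allow = 435/2.9 = 150.0 MPa.
Required area A = F/σ_allow = 418000/150.0 = 2787 mm².
A = πd²/4 → d = √(4A/π) = 59.57 mm.

d = 59.6 mm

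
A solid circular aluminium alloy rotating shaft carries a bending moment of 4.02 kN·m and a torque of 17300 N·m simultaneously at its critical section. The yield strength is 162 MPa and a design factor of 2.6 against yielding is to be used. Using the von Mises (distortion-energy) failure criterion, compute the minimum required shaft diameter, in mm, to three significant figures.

d = 136 mm

σ_allow = σ_y/n = 162/2.6 = 62.31 MPa.
For a solid shaft σ_b = 32M/(πd³) and τ = 16T/(πd³), so the von Mises stress is σ' = (16/πd³)·√(4M²+3T²).
√(4M²+3T²) = √(4×(4.020×10^6)² + 3×(1.730×10^7)²) = 3.102×10^7 N·mm.
d³ = 16×3.102×10^7/(π×62.31) = 2.536×10^6 mm³.
d = 136.4 mm.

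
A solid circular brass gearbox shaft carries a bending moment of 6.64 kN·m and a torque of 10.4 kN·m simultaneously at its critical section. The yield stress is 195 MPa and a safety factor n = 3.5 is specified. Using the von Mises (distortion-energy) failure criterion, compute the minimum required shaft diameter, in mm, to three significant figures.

σ_allow = σ_y/n = 195/3.5 = 55.71 MPa.
For a solid shaft σ_b = 32M/(πd³) and τ = 16T/(πd³), so the von Mises stress is σ' = (16/πd³)·√(4M²+3T²).
√(4M²+3T²) = √(4×(6.640×10^6)² + 3×(1.040×10^7)²) = 2.238×10^7 N·mm.
d³ = 16×2.238×10^7/(π×55.71) = 2.046×10^6 mm³.
d = 126.9 mm.

d = 127 mm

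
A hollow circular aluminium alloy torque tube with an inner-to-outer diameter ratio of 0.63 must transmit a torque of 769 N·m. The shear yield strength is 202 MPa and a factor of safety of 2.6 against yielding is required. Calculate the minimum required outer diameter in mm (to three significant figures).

τ_allow = 202/2.6 = 77.69 MPa.
For a hollow shaft τ = 16T/[πd_o³(1−k⁴)] with k = 0.63, so 1−k⁴ = 0.8425.
d_o³ = 16T/[π τ_allow (1−k⁴)] = 16×769000/(π×77.69×0.8425) = 59840 mm³.
d_o = 39.11 mm.

d_o = 39.1 mm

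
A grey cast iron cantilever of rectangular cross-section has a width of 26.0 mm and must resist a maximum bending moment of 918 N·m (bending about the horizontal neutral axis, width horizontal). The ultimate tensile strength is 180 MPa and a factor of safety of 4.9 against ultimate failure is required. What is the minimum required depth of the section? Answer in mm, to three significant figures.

σ_allow = 180/4.9 = 36.73 MPa.
For a rectangular section σ = 6M/(bh²), so h² = 6M/(b σ_allow) = 6×918000/(26.0×36.73) = 5767 mm².
h = 75.94 mm.

h = 75.9 mm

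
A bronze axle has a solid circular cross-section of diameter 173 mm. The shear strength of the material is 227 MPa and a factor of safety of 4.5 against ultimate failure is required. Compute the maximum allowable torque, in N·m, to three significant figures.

τ_allow = 227/4.5 = 50.44 MPa.
For a solid shaft T_allow = τ_allow·πd³/16; πd³/16 = π×173³/16 = 1.017×10^6 mm³.
T_allow = 50.44×1.017×10^6 = 5.128×10^7 N·mm = 51280 N·m.

T_allow = 51300 N·m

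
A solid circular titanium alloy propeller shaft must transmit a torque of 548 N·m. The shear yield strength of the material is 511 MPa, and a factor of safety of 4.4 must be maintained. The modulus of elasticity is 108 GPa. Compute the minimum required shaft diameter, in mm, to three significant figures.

d = 28.9 mm

Allowable shear stress τ_allow = 511/4.4 = 116.1 MPa.
For a solid shaft τ = 16T/(πd³), so d³ = 16T/(π τ_allow) = 16×548000/(π×116.1) = 24030 mm³.
d = (24030)^(1/3) = 28.86 mm.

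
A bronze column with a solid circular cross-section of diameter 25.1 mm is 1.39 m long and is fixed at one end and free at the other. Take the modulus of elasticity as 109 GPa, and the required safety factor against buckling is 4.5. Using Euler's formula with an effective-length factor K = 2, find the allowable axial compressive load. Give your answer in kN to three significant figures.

P_allow = 0.603 kN

I = πd⁴/64 = π×25.1⁴/64 = 19480 mm⁴.
Effective length L_e = KL = 2×1.39 m = 2780 mm.
Euler critical load P_cr = π²EI/L_e² = π²×109000×19480/2780² = 2712 N.
P_allow = P_cr/n = 2712/4.5 = 602.7 N.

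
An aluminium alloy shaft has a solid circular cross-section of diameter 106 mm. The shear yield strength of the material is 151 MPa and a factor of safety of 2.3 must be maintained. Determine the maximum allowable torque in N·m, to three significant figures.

T_allow = 15400 N·m

τ_allow = 151/2.3 = 65.65 MPa.
For a solid shaft T_allow = τ_allow·πd³/16; πd³/16 = π×106³/16 = 233900 mm³.
T_allow = 65.65×233900 = 1.535×10^7 N·mm = 15350 N·m.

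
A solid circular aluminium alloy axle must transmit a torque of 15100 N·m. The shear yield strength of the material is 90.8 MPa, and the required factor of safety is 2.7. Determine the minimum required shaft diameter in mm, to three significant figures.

d = 132 mm

Allowable shear stress τ_allow = 90.8/2.7 = 33.63 MPa.
For a solid shaft τ = 16T/(πd³), so d³ = 16T/(π τ_allow) = 16×1.5100×10^7/(π×33.63) = 2.287×10^6 mm³.
d = (2.287×10^6)^(1/3) = 131.7 mm.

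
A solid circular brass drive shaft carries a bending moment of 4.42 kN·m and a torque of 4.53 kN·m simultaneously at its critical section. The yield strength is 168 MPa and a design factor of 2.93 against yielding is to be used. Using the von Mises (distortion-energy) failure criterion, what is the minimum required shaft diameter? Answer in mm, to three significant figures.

d = 102 mm

σ_allow = σ_y/n = 168/2.93 = 57.34 MPa.
For a solid shaft σ_b = 32M/(πd³) and τ = 16T/(πd³), so the von Mises stress is σ' = (16/πd³)·√(4M²+3T²).
√(4M²+3T²) = √(4×(4.420×10^6)² + 3×(4.530×10^6)²) = 1.182×10^7 N·mm.
d³ = 16×1.182×10^7/(π×57.34) = 1.050×10^6 mm³.
d = 101.6 mm.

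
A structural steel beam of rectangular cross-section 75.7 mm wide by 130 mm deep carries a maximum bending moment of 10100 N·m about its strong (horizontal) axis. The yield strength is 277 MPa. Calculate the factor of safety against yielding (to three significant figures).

n = 5.85

Section modulus S = bh²/6 = 75.7×130²/6 = 213200 mm³.
σ = M/S = 1.0100×10^7/213200 = 47.37 MPa.
n = 277/47.37 = 5.848.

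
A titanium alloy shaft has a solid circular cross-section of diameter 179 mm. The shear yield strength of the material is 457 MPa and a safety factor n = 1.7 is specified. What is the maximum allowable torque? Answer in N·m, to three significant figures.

T_allow = 3.03×10^5 N·m

τ_allow = 457/1.7 = 268.8 MPa.
For a solid shaft T_allow = τ_allow·πd³/16; πd³/16 = π×179³/16 = 1.126×10^6 mm³.
T_allow = 268.8×1.126×10^6 = 3.027×10^8 N·mm = 302700 N·m.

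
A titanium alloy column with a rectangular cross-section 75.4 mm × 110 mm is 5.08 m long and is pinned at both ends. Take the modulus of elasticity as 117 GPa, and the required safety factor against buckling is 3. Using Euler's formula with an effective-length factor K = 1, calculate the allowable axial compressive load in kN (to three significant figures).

Buckling occurs about the weak axis: I_min = h·b³/12 = 110×75.4³/12 = 3.929×10^6 mm⁴ (b = 75.4 mm is the smaller dimension).
Effective length L_e = KL = 1×5.08 m = 5080 mm.
Euler critical load P_cr = π²EI/L_e² = π²×117000×3.929×10^6/5080² = 175800 N.
P_allow = P_cr/n = 175800/3 = 58610 N.

P_allow = 58.6 kN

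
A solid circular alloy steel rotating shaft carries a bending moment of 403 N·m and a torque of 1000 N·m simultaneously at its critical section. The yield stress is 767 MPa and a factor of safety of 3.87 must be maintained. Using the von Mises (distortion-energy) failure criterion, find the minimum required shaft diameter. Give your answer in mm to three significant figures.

d = 36.6 mm

σ_allow = σ_y/n = 767/3.87 = 198.2 MPa.
For a solid shaft σ_b = 32M/(πd³) and τ = 16T/(πd³), so the von Mises stress is σ' = (16/πd³)·√(4M²+3T²).
√(4M²+3T²) = √(4×(403000)² + 3×(1.000×10^6)²) = 1.910×10^6 N·mm.
d³ = 16×1.910×10^6/(π×198.2) = 49090 mm³.
d = 36.62 mm.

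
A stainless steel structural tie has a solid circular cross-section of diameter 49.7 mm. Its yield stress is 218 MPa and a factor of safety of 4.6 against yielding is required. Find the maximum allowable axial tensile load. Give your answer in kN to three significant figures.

F_allow = 91.9 kN

σ_allow = 218/4.6 = 47.39 MPa.
A = πd²/4 = π×49.7²/4 = 1940 mm².
F_allow = σ_allow × A = 47.39×1940 = 91940 N.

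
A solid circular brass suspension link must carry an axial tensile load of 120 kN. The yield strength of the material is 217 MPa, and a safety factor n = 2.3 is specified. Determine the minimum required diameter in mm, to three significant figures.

d = 40.2 mm

Allowable stress σ_allow = 217/2.3 = 94.35 MPa.
Required area A = F/σ_allow = 120000/94.35 = 1272 mm².
A = πd²/4 → d = √(4A/π) = 40.24 mm.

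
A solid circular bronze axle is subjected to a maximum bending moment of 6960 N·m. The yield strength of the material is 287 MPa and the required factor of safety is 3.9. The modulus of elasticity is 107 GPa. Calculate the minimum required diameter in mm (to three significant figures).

σ_allow = 287/3.9 = 73.59 MPa.
For a solid circular section σ = 32M/(πd³), so d³ = 32M/(π σ_allow) = 32×6960000/(π×73.59) = 963400 mm³.
d = 98.76 mm.

d = 98.8 mm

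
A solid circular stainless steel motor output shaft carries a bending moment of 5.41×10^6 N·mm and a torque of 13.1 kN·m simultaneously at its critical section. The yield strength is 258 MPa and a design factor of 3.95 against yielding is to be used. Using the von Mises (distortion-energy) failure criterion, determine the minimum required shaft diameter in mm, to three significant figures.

σ_allow = σ_y/n = 258/3.95 = 65.32 MPa.
For a solid shaft σ_b = 32M/(πd³) and τ = 16T/(πd³), so the von Mises stress is σ' = (16/πd³)·√(4M²+3T²).
√(4M²+3T²) = √(4×(5.410×10^6)² + 3×(1.310×10^7)²) = 2.514×10^7 N·mm.
d³ = 16×2.514×10^7/(π×65.32) = 1.960×10^6 mm³.
d = 125.1 mm.

d = 125 mm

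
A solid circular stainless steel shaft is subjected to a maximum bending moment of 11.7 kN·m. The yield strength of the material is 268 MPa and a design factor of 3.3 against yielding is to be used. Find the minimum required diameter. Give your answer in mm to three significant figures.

d = 114 mm

σ_allow = 268/3.3 = 81.21 MPa.
For a solid circular section σ = 32M/(πd³), so d³ = 32M/(π σ_allow) = 32×1.1700×10^7/(π×81.21) = 1.467×10^6 mm³.
d = 113.6 mm.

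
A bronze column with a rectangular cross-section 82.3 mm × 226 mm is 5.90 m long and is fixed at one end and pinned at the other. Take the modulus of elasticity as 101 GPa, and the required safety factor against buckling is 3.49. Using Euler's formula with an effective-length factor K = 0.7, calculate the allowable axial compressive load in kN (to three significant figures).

P_allow = 176 kN

Buckling occurs about the weak axis: I_min = h·b³/12 = 226×82.3³/12 = 1.050×10^7 mm⁴ (b = 82.3 mm is the smaller dimension).
Effective length L_e = KL = 0.7×5.90 m = 4130 mm.
Euler critical load P_cr = π²EI/L_e² = π²×101000×1.050×10^7/4130² = 613500 N.
P_allow = P_cr/n = 613500/3.49 = 175800 N.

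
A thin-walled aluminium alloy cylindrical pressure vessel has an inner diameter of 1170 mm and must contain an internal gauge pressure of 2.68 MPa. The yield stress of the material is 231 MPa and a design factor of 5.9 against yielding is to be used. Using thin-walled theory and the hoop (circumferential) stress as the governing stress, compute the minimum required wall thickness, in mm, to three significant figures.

t = 40.0 mm

σ_allow = 231/5.9 = 39.15 MPa.
Hoop stress σ_h = pD/(2t), so t = pD/(2σ_allow) = 2.68×1170/(2×39.15) = 40.04 mm.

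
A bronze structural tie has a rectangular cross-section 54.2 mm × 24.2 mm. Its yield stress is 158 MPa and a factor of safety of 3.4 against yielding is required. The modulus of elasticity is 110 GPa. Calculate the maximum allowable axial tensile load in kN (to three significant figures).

F_allow = 61.0 kN

σ_allow = 158/3.4 = 46.47 MPa.
A = 54.2×24.2 = 1312 mm².
F_allow = σ_allow × A = 46.47×1312 = 60950 N.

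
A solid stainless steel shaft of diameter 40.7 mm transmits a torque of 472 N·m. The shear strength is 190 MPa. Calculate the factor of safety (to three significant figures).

n = 5.33

τ = 16T/(πd³) = 16×472000/(π×40.7³) = 35.66 MPa.
n = τ_limit/τ = 190/35.66 = 5.329.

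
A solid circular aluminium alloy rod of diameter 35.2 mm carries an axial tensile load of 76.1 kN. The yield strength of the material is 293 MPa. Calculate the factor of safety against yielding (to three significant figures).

n = 3.75

A = πd²/4 = 973.1 mm².
σ = F/A = 76100/973.1 = 78.20 MPa.
n = 293/78.20 = 3.747.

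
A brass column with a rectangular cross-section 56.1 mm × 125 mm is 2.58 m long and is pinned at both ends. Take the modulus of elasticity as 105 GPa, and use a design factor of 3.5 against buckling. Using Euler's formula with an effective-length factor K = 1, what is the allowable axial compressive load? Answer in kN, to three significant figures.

Buckling occurs about the weak axis: I_min = h·b³/12 = 125×56.1³/12 = 1.839×10^6 mm⁴ (b = 56.1 mm is the smaller dimension).
Effective length L_e = KL = 1×2.58 m = 2580 mm.
Euler critical load P_cr = π²EI/L_e² = π²×105000×1.839×10^6/2580² = 286300 N.
P_allow = P_cr/n = 286300/3.5 = 81810 N.

P_allow = 81.8 kN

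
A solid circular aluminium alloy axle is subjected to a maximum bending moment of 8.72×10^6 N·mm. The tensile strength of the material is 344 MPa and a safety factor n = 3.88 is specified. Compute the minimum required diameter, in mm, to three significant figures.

d = 100 mm

σ_allow = 344/3.88 = 88.66 MPa.
For a solid circular section σ = 32M/(πd³), so d³ = 32M/(π σ_allow) = 32×8720000/(π×88.66) = 1.002×10^6 mm³.
d = 100.1 mm.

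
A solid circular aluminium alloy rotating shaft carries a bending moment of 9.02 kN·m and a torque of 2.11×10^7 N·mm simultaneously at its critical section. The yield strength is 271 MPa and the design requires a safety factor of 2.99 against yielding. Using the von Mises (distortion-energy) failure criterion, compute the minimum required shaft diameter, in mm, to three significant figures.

σ_allow = σ_y/n = 271/2.99 = 90.64 MPa.
For a solid shaft σ_b = 32M/(πd³) and τ = 16T/(πd³), so the von Mises stress is σ' = (16/πd³)·√(4M²+3T²).
√(4M²+3T²) = √(4×(9.020×10^6)² + 3×(2.110×10^7)²) = 4.076×10^7 N·mm.
d³ = 16×4.076×10^7/(π×90.64) = 2.290×10^6 mm³.
d = 131.8 mm.

d = 132 mm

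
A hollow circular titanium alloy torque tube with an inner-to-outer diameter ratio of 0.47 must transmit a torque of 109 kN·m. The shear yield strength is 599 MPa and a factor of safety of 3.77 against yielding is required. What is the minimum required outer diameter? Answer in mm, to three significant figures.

d_o = 154 mm

τ_allow = 599/3.77 = 158.9 MPa.
For a hollow shaft τ = 16T/[πd_o³(1−k⁴)] with k = 0.47, so 1−k⁴ = 0.9512.
d_o³ = 16T/[π τ_allow (1−k⁴)] = 16×1.0900×10^8/(π×158.9×0.9512) = 3.673×10^6 mm³.
d_o = 154.3 mm.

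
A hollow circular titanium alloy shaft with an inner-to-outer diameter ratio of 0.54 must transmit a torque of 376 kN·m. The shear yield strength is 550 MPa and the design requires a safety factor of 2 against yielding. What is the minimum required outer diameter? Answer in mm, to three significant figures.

τ_allow = 550/2 = 275.0 MPa.
For a hollow shaft τ = 16T/[πd_o³(1−k⁴)] with k = 0.54, so 1−k⁴ = 0.9150.
d_o³ = 16T/[π τ_allow (1−k⁴)] = 16×3.7600×10^8/(π×275.0×0.9150) = 7.611×10^6 mm³.
d_o = 196.7 mm.

d_o = 197 mm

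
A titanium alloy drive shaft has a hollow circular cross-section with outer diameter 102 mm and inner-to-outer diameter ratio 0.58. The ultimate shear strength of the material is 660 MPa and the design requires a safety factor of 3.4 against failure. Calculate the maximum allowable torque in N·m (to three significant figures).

T_allow = 35900 N·m

τ_allow = 660/3.4 = 194.1 MPa.
For a hollow shaft T_allow = τ_allow·πd_o³(1−k⁴)/16 with 1−k⁴ = 0.8868, so πd_o³(1−k⁴)/16 = 184800 mm³.
T_allow = 194.1×184800 = 3.587×10^7 N·mm = 35870 N·m.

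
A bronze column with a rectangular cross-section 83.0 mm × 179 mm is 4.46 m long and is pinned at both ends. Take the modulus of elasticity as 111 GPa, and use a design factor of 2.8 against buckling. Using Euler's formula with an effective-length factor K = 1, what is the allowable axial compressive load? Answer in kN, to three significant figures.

P_allow = 168 kN

Buckling occurs about the weak axis: I_min = h·b³/12 = 179×83.0³/12 = 8.529×10^6 mm⁴ (b = 83.0 mm is the smaller dimension).
Effective length L_e = KL = 1×4.46 m = 4460 mm.
Euler critical load P_cr = π²EI/L_e² = π²×111000×8.529×10^6/4460² = 469700 N.
P_allow = P_cr/n = 469700/2.8 = 167800 N.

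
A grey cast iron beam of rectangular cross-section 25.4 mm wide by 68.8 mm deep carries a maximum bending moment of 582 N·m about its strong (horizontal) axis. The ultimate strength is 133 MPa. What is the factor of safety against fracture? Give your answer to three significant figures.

Section modulus S = bh²/6 = 25.4×68.8²/6 = 20040 mm³.
σ = M/S = 582000/20040 = 29.04 MPa.
n = 133/29.04 = 4.579.

n = 4.58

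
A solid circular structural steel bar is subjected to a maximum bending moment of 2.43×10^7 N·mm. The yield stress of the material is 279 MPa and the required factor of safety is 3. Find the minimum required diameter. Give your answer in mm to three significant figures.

σ_allow = 279/3 = 93.00 MPa.
For a solid circular section σ = 32M/(πd³), so d³ = 32M/(π σ_allow) = 32×2.4300×10^7/(π×93.00) = 2.661×10^6 mm³.
d = 138.6 mm.

d = 139 mm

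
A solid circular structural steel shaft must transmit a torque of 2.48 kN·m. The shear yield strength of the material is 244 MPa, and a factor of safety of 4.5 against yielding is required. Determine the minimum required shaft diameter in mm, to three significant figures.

Allowable shear stress τ_allow = 244/4.5 = 54.22 MPa.
For a solid shaft τ = 16T/(πd³), so d³ = 16T/(π τ_allow) = 16×2480000/(π×54.22) = 232900 mm³.
d = (232900)^(1/3) = 61.53 mm.

d = 61.5 mm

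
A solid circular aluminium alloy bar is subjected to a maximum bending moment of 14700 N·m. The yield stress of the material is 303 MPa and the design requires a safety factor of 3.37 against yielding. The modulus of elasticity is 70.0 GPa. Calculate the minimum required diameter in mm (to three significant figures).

σ_allow = 303/3.37 = 89.91 MPa.
For a solid circular section σ = 32M/(πd³), so d³ = 32M/(π σ_allow) = 32×1.4700×10^7/(π×89.91) = 1.665×10^6 mm³.
d = 118.5 mm.

d = 119 mm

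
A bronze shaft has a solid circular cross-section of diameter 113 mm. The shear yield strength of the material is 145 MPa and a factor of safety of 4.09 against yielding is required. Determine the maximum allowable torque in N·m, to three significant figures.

T_allow = 10000 N·m

τ_allow = 145/4.09 = 35.45 MPa.
For a solid shaft T_allow = τ_allow·πd³/16; πd³/16 = π×113³/16 = 283300 mm³.
T_allow = 35.45×283300 = 1.004×10^7 N·mm = 10040 N·m.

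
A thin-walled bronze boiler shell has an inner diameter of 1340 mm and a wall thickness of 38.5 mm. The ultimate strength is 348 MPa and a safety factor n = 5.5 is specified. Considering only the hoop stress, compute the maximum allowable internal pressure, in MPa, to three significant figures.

p_allow = 3.64 MPa

σ_allow = 348/5.5 = 63.27 MPa.
σ_h = pD/(2t) → p_allow = 2σ_allow t/D = 2×63.27×38.5/1340 = 3.636 MPa.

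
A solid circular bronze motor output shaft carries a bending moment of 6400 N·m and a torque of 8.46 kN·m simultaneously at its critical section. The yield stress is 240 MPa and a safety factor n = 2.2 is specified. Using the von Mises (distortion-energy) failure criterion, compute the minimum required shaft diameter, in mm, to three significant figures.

σ_allow = σ_y/n = 240/2.2 = 109.1 MPa.
For a solid shaft σ_b = 32M/(πd³) and τ = 16T/(πd³), so the von Mises stress is σ' = (16/πd³)·√(4M²+3T²).
√(4M²+3T²) = √(4×(6.400×10^6)² + 3×(8.460×10^6)²) = 1.946×10^7 N·mm.
d³ = 16×1.946×10^7/(π×109.1) = 908300 mm³.
d = 96.85 mm.

d = 96.8 mm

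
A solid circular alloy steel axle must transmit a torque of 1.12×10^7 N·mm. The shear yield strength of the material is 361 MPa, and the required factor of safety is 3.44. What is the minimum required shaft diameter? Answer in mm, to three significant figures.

Allowable shear stress τ_allow = 361/3.44 = 104.9 MPa.
For a solid shaft τ = 16T/(πd³), so d³ = 16T/(π τ_allow) = 16×1.1200×10^7/(π×104.9) = 543500 mm³.
d = (543500)^(1/3) = 81.61 mm.

d = 81.6 mm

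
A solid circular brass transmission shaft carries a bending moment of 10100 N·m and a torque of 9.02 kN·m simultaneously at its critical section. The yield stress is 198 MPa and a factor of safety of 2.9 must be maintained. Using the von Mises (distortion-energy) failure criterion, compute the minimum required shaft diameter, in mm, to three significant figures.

σ_allow = σ_y/n = 198/2.9 = 68.28 MPa.
For a solid shaft σ_b = 32M/(πd³) and τ = 16T/(πd³), so the von Mises stress is σ' = (16/πd³)·√(4M²+3T²).
√(4M²+3T²) = √(4×(1.010×10^7)² + 3×(9.020×10^6)²) = 2.554×10^7 N·mm.
d³ = 16×2.554×10^7/(π×68.28) = 1.905×10^6 mm³.
d = 124.0 mm.

d = 124 mm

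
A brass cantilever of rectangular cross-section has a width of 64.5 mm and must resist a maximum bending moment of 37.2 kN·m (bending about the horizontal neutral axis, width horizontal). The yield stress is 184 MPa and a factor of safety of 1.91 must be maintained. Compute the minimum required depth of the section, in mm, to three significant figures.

h = 190 mm

σ_allow = 184/1.91 = 96.34 MPa.
For a rectangular section σ = 6M/(bh²), so h² = 6M/(b σ_allow) = 6×3.7200×10^7/(64.5×96.34) = 35920 mm².
h = 189.5 mm.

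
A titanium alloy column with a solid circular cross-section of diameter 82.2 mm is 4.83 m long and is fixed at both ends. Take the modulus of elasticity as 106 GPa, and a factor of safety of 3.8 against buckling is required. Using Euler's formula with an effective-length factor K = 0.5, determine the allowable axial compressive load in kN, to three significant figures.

P_allow = 106 kN

I = πd⁴/64 = π×82.2⁴/64 = 2.241×10^6 mm⁴.
Effective length L_e = KL = 0.5×4.83 m = 2415 mm.
Euler critical load P_cr = π²EI/L_e² = π²×106000×2.241×10^6/2415² = 402000 N.
P_allow = P_cr/n = 402000/3.8 = 105800 N.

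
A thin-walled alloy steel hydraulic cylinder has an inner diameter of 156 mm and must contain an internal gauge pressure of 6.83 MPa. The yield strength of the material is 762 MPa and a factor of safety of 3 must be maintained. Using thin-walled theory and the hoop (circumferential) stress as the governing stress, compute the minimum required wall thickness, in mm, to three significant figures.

σ_allow = 762/3 = 254.0 MPa.
Hoop stress σ_h = pD/(2t), so t = pD/(2σ_allow) = 6.83×156/(2×254.0) = 2.097 mm.

t = 2.10 mm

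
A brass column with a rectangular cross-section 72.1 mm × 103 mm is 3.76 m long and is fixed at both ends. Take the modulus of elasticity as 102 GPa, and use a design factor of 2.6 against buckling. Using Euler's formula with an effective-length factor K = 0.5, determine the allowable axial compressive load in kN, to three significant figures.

P_allow = 352 kN

Buckling occurs about the weak axis: I_min = h·b³/12 = 103×72.1³/12 = 3.217×10^6 mm⁴ (b = 72.1 mm is the smaller dimension).
Effective length L_e = KL = 0.5×3.76 m = 1880 mm.
Euler critical load P_cr = π²EI/L_e² = π²×102000×3.217×10^6/1880² = 916300 N.
P_allow = P_cr/n = 916300/2.6 = 352400 N.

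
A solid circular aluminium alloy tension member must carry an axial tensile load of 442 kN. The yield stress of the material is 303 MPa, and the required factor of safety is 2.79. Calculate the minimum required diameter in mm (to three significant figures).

Allowable stress σ_allow = 303/2.79 = 108.6 MPa.
Required area A = F/σ_allow = 442000/108.6 = 4070 mm².
A = πd²/4 → d = √(4A/π) = 71.99 mm.

d = 72.0 mm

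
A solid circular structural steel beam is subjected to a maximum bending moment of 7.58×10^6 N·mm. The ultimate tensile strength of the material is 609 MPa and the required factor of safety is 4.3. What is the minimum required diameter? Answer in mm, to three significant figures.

σ_allow = 609/4.3 = 141.6 MPa.
For a solid circular section σ = 32M/(πd³), so d³ = 32M/(π σ_allow) = 32×7580000/(π×141.6) = 545200 mm³.
d = 81.69 mm.

d = 81.7 mm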